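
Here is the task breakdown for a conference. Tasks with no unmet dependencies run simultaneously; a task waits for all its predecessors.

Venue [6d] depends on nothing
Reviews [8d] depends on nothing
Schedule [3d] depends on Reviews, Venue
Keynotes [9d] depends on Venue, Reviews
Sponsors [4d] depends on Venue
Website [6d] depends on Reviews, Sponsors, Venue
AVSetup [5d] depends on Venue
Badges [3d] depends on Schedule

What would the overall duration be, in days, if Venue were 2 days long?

Baseline: Reviews→Keynotes = 8+9 = 17 → 17 days.
Venue is off the critical path — its longest chain is 16 days, giving 1 of slack.
The critical path is still Reviews→Keynotes; finish is now 17 days.

17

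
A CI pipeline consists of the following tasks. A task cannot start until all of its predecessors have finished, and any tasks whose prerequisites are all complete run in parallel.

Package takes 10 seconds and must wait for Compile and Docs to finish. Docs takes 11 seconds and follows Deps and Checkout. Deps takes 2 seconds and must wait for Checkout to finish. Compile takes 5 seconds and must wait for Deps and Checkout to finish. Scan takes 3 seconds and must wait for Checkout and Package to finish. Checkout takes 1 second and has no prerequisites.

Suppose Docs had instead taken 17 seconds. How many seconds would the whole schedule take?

The binding path is Checkout→Deps→Docs→Package→Scan = 1+2+11+10+3 = 27; finish at 27 seconds.
Docs lies on that path, so at 17 seconds the path becomes 33 seconds.
The critical path is still Checkout→Deps→Docs→Package→Scan; finish is now 33 seconds.

33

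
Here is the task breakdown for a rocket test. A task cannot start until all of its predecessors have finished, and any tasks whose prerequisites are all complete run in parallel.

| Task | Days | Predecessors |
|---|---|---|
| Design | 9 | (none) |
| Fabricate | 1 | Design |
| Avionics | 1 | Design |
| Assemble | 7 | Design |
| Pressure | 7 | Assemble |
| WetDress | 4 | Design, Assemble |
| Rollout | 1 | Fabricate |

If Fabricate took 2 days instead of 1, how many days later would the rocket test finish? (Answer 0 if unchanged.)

The binding path is Design→Assemble→Pressure = 9+7+7 = 23; finish at 23 days.
Fabricate is off the critical path — its longest chain is 11 days, giving 12 of slack.
The critical path is still Design→Assemble→Pressure; finish is now 23 days.
Change in finish: 23 − 23 = +0 days.

0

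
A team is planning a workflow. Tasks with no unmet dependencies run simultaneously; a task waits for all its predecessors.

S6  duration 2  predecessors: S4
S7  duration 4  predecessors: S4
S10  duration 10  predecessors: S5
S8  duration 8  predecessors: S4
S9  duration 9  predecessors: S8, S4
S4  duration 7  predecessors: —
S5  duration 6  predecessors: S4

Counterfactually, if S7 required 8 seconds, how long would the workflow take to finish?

Baseline: S4→S8→S9 = 7+8+9 = 24 → 24 seconds.
S7 has 13 seconds of float (longest path through it is 11).
The critical path is still S4→S8→S9; finish is now 24 seconds.

24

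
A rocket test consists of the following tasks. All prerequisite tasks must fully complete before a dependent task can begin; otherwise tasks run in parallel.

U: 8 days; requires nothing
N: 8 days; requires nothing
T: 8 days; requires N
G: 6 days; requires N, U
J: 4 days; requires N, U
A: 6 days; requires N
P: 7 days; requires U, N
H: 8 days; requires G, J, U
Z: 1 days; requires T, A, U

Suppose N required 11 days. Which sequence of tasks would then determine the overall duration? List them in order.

Baseline: N→G→H = 8+6+8 = 22 → 22 days.
N is on the critical path; changing it to 11 makes that path 25 days.
No other chain overtakes it, so the finish is 25 days.

N, G, H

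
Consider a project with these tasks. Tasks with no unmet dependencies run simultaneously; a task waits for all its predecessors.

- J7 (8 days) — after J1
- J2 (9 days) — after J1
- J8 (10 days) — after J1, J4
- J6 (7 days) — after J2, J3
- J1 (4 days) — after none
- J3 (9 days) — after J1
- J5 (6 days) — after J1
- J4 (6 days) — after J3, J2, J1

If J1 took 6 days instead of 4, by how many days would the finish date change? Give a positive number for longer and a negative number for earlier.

Critical path before the change: J1→J2→J4→J8 = 4+9+6+10 = 29 giving 29 days.
J1 lies on that path, so at 6 days the path becomes 31 days.
No other chain overtakes it, so the finish is 31 days.
Change in finish: 31 − 29 = +2 days.

2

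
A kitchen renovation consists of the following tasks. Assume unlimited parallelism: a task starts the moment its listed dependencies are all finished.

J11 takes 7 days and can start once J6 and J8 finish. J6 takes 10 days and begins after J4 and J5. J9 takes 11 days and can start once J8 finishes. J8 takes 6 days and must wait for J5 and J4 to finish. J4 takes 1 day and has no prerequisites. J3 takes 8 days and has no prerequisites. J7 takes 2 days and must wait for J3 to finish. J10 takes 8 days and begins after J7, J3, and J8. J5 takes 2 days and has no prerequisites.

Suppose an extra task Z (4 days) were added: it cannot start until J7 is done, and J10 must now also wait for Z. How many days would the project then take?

Originally the project takes 19 days.
With Z inserted, J10 now waits for max(J7, J3, J8, Z).
New critical path: J3→J7→Z→J10 = 8+2+4+8 = 22 ⇒ 22 days.

22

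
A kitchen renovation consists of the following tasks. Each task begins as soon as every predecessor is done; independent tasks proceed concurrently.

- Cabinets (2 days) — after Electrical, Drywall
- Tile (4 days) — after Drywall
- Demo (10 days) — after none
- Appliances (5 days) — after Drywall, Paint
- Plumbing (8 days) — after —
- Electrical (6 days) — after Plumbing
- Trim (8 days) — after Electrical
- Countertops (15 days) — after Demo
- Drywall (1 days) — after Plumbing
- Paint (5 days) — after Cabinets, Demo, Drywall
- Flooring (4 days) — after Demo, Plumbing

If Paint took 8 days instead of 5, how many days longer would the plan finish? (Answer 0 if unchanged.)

3

As given, the longest chain is Plumbing→Electrical→Cabinets→Paint→Appliances = 8+6+2+5+5 = 26, so the finish is 26 days.
Paint is on the critical path; changing it to 8 makes that path 29 days.
That remains the longest chain; total 29 days.
Change in finish: 29 − 26 = +3 days.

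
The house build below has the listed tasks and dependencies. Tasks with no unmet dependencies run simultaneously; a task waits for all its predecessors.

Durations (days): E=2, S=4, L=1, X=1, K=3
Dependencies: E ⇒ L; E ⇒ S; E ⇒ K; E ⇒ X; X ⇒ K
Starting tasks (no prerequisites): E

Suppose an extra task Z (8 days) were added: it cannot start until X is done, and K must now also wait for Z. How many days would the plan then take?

14

Originally the plan takes 6 days.
With Z inserted, K now waits for max(E, X, Z).
New critical path: E→X→Z→K = 2+1+8+3 = 14 ⇒ 14 days.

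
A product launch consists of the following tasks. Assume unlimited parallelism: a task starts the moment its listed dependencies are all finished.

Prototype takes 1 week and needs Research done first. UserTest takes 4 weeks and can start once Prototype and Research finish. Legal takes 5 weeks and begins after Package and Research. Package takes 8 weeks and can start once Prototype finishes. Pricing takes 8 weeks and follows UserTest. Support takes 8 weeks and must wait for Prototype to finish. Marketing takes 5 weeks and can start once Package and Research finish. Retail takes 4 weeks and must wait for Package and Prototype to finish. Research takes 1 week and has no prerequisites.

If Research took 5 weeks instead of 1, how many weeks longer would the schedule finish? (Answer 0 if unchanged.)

4

As given, the longest chain is Research→Prototype→Package→Marketing = 1+1+8+5 = 15, so the finish is 15 weeks.
Research is on the critical path; changing it to 5 makes that path 19 weeks.
No other chain overtakes it, so the finish is 19 weeks.
Change in finish: 19 − 15 = +4 weeks.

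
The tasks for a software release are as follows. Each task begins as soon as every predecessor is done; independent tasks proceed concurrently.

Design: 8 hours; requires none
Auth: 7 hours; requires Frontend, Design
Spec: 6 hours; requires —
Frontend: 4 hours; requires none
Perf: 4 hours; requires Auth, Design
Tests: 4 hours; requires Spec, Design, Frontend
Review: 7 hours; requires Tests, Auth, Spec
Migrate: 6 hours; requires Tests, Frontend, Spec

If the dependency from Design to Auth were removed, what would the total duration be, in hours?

Original critical path: Design→Auth→Review = 8+7+7 = 22 ⇒ 22 hours.
Without Design→Auth, Auth's earliest start moves from 8 to 4.
New critical path: Design→Tests→Review = 8+4+7 = 19 ⇒ 19 hours.

19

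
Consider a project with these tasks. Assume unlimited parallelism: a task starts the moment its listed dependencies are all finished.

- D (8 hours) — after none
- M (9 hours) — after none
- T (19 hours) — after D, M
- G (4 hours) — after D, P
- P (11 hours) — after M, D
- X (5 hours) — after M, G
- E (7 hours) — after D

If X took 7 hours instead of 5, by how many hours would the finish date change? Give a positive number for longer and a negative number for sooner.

2

Critical path before the change: M→P→G→X = 9+11+4+5 = 29 giving 29 hours.
X is on the critical path; changing it to 7 makes that path 31 hours.
The critical path is still M→P→G→X; finish is now 31 hours.
Change in finish: 31 − 29 = +2 hours.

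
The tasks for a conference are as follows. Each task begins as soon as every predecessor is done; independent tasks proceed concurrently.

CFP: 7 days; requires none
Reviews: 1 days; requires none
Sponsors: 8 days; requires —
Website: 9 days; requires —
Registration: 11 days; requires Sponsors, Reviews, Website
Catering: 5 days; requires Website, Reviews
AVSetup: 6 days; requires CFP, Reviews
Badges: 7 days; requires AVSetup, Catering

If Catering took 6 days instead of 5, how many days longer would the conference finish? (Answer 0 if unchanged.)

Critical path before the change: Website→Catering→Badges = 9+5+7 = 21 giving 21 days.
Catering lies on that path, so at 6 days the path becomes 22 days.
The critical path is still Website→Catering→Badges; finish is now 22 days.
Change in finish: 22 − 21 = +1 days.

1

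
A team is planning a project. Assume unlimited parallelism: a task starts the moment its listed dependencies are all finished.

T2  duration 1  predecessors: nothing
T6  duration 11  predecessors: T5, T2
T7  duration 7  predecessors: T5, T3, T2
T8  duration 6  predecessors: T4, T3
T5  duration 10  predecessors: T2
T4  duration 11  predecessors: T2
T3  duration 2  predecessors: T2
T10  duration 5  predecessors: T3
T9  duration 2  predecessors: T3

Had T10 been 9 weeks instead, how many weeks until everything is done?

Actual critical path: T2→T5→T6 = 1+10+11 = 22 ⇒ 22 weeks.
T10 is off the critical path — its longest chain is 8 weeks, giving 14 of slack.
No other chain overtakes it, so the finish is 22 weeks.

22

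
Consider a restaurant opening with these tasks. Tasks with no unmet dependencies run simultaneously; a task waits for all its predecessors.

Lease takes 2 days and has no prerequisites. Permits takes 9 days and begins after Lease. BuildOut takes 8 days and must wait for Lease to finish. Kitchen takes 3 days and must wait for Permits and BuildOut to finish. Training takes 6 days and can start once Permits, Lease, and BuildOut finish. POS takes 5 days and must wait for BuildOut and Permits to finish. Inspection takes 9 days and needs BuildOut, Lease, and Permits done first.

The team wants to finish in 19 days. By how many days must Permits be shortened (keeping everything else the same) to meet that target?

1

Current finish: 20 days; target: 19.
Permits is on every critical path, so each day cut from Permits cuts the finish by one (this holds down to a finish of 19).
Need 20 − 19 = 1 day off Permits → Permits becomes 8 days, finish becomes 19.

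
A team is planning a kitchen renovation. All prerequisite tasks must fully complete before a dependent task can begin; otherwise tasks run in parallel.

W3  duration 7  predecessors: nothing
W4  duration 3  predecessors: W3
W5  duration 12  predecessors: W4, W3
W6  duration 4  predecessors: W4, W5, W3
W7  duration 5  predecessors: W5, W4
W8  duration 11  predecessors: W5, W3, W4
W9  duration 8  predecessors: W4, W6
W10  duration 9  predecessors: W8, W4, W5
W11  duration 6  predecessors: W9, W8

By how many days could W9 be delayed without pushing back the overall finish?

2

W3→W4→W5→W8→W10 = 7+3+12+11+9 = 42 sets the makespan at 42 days.
Longest path through W9: 40 days (earliest finish 34, latest finish 36).
Slack of W9 = 28 − 26 = 2 days.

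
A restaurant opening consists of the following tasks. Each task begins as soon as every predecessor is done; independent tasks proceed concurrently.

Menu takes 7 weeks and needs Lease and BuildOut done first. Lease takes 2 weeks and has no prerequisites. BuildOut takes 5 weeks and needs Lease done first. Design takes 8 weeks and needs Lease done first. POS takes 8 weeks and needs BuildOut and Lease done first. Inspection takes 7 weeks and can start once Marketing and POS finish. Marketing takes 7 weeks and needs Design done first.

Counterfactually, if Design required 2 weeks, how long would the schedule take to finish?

22

Baseline: Lease→Design→Marketing→Inspection = 2+8+7+7 = 24 → 24 weeks.
Design is on the critical path; changing it to 2 makes that path 18 weeks.
Now Lease→BuildOut→POS→Inspection = 2+5+8+7 = 22 is longest, so the finish becomes 22 weeks.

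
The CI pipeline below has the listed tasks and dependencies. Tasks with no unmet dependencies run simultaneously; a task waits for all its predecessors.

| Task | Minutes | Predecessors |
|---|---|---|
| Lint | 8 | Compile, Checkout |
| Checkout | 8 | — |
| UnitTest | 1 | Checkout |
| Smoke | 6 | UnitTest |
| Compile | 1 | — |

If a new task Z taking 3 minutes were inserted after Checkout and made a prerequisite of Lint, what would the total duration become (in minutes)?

19

Originally the plan takes 16 minutes.
With Z inserted, Lint now waits for max(Compile, Checkout, Z).
New critical path: Checkout→Z→Lint = 8+3+8 = 19 ⇒ 19 minutes.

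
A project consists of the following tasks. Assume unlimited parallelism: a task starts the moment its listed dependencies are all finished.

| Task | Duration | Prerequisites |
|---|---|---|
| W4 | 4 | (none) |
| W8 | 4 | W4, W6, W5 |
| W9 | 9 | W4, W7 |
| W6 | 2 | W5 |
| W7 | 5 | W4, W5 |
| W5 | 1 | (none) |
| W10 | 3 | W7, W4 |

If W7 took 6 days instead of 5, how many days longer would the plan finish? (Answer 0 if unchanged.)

1

The binding path is W4→W7→W9 = 4+5+9 = 18; finish at 18 days.
W7 is on the critical path; changing it to 6 makes that path 19 days.
That remains the longest chain; total 19 days.
Change in finish: 19 − 18 = +1 days.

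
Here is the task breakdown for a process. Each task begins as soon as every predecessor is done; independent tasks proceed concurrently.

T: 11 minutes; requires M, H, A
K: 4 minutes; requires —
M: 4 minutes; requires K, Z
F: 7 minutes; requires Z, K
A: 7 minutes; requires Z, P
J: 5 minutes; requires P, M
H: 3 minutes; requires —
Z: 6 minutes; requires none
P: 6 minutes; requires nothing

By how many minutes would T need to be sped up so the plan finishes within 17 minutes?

7

Current finish: 24 minutes; target: 17.
T is on every critical path, so each minute cut from T cuts the finish by one (this holds down to a finish of 15).
Need 24 − 17 = 7 minutes off T → T becomes 4 minutes, finish becomes 17.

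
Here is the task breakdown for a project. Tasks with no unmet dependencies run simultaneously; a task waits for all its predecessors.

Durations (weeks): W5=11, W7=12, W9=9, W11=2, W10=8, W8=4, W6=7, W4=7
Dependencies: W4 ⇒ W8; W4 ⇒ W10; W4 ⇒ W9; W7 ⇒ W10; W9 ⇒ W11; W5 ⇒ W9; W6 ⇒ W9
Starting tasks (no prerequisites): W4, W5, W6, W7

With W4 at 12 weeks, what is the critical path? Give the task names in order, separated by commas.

W4, W9, W11

Critical path before the change: W5→W9→W11 = 11+9+2 = 22 giving 22 weeks.
W4 has 4 weeks of float (longest path through it is 18).
Now W4→W9→W11 = 12+9+2 = 23 is longest, so the finish becomes 23 weeks.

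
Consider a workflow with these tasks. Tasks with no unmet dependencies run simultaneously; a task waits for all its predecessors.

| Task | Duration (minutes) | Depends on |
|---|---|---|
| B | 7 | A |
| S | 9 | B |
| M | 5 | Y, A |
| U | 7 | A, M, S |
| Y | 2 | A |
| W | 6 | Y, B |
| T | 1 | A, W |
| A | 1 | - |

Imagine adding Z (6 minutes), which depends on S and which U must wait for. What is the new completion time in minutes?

Originally the schedule takes 24 minutes.
With Z inserted, U now waits for max(A, M, S, Z).
New critical path: A→B→S→Z→U = 1+7+9+6+7 = 30 ⇒ 30 minutes.

30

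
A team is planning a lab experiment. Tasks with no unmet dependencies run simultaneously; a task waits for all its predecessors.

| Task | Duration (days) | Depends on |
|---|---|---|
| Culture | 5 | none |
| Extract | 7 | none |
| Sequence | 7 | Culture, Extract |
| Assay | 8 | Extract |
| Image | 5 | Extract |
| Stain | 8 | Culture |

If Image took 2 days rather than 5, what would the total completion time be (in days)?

As given, the longest chain is Extract→Assay = 7+8 = 15, so the finish is 15 days.
Image has 3 days of float (longest path through it is 12).
The critical path is still Extract→Assay; finish is now 15 days.

15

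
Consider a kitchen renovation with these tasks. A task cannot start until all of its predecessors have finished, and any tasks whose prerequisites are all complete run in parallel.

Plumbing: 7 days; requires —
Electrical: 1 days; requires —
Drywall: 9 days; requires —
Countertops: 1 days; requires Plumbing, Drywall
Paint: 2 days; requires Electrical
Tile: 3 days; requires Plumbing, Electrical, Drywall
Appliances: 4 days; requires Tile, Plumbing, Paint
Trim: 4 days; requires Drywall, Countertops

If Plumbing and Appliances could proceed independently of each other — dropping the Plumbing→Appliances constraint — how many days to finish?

16

Before: longest chain Drywall→Tile→Appliances = 9+3+4 = 16, finish 16.
Dropping Plumbing→Appliances doesn't change Appliances's earliest start (12); another predecessor still binds.
New critical path: Drywall→Tile→Appliances = 9+3+4 = 16 ⇒ 16 days.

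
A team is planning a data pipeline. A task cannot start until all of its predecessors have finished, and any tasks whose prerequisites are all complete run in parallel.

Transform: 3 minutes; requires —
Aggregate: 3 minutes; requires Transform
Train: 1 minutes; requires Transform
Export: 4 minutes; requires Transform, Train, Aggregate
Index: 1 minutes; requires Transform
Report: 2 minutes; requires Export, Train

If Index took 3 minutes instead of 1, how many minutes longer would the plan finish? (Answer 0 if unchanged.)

0

Critical path before the change: Transform→Aggregate→Export→Report = 3+3+4+2 = 12 giving 12 minutes.
The longest path through Index is only 4 minutes, so Index has float 8.
The critical path is still Transform→Aggregate→Export→Report; finish is now 12 minutes.
Change in finish: 12 − 12 = +0 minutes.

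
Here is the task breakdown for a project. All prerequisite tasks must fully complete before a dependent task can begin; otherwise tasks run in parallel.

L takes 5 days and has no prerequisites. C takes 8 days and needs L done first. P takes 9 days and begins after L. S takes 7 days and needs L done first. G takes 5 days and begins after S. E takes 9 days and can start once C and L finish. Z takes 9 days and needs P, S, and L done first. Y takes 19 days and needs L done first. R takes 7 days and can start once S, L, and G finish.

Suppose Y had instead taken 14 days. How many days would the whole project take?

24

Critical path before the change: L→Y = 5+19 = 24 giving 24 days.
Y lies on that path, so at 14 days the path becomes 19 days.
Now L→S→G→R = 5+7+5+7 = 24 is longest, so the finish becomes 24 days.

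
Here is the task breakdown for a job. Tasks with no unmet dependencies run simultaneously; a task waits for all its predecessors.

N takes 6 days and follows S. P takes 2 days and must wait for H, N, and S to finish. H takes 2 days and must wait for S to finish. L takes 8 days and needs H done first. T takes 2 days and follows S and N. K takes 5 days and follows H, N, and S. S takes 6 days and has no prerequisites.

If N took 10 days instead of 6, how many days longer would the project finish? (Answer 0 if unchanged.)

As given, the longest chain is S→N→K = 6+6+5 = 17, so the finish is 17 days.
Since N is critical, the +4 change carries straight to that chain (now 21 days).
No other chain overtakes it, so the finish is 21 days.
Change in finish: 21 − 17 = +4 days.

4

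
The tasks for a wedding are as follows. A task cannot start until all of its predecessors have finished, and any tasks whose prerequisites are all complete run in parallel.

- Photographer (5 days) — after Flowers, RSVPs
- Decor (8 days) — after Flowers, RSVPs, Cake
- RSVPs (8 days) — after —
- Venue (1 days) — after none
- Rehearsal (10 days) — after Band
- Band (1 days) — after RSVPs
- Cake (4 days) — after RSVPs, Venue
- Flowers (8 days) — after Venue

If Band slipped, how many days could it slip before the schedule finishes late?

1

RSVPs→Cake→Decor = 8+4+8 = 20 sets the makespan at 20 days.
Band finishes as early as 9 and must finish by 10.
So Band can slip 10 − 9 = 1 day.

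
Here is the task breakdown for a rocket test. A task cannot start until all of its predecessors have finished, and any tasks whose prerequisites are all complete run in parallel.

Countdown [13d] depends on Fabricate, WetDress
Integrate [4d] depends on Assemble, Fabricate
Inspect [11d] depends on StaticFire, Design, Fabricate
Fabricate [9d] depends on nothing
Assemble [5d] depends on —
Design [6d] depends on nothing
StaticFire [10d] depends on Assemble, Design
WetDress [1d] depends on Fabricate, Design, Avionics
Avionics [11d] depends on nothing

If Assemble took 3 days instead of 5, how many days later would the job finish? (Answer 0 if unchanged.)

Baseline: Design→StaticFire→Inspect = 6+10+11 = 27 → 27 days.
Assemble has 1 day of float (longest path through it is 26).
That remains the longest chain; total 27 days.
Change in finish: 27 − 27 = +0 days.

0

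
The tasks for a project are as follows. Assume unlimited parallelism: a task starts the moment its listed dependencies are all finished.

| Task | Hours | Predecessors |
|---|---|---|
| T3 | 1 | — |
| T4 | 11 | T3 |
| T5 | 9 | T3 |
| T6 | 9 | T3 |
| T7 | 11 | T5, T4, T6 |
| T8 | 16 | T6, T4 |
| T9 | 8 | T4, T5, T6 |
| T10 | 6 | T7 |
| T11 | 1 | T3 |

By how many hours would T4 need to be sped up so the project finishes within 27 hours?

Current finish: 29 hours; target: 27.
T4 is on every critical path, so each hour cut from T4 cuts the finish by one (this holds down to a finish of 27).
Need 29 − 27 = 2 hours off T4 → T4 becomes 9 hours, finish becomes 27.

2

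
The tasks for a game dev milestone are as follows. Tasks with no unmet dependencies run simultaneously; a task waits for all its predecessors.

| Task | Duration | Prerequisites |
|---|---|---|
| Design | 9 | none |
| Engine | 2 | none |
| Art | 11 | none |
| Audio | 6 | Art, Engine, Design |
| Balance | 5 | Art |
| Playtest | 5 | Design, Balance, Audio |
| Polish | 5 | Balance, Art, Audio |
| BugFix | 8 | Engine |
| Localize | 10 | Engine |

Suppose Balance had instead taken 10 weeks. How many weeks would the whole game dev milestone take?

The binding path is Art→Audio→Playtest = 11+6+5 = 22; finish at 22 weeks.
The longest path through Balance is only 21 weeks, so Balance has float 1.
Now Art→Balance→Playtest = 11+10+5 = 26 is longest, so the finish becomes 26 weeks.

26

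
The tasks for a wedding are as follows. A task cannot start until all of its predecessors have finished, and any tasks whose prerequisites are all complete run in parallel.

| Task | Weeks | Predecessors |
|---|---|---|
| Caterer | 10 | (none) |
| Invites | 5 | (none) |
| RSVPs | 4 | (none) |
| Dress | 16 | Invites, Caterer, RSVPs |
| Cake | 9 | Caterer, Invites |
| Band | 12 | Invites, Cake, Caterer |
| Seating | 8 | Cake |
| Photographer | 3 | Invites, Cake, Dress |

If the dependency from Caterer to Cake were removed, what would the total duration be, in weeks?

29

Original critical path: Caterer→Cake→Band = 10+9+12 = 31 ⇒ 31 weeks.
Without Caterer→Cake, Cake's earliest start moves from 10 to 5.
After: Caterer→Dress→Photographer = 10+16+3 = 29 → 29 weeks.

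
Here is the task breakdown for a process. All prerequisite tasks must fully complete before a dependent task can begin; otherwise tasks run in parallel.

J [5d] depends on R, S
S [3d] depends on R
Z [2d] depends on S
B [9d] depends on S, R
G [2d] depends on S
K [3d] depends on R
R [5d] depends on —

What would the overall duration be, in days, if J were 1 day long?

Baseline: R→S→B = 5+3+9 = 17 → 17 days.
J has 4 days of float (longest path through it is 13).
The critical path is still R→S→B; finish is now 17 days.

17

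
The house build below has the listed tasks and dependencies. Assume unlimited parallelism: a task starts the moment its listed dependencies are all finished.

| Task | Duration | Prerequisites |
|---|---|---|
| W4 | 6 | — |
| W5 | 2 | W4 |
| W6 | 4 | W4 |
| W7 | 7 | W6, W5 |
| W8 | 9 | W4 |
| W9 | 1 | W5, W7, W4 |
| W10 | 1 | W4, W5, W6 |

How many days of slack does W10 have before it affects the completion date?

Critical path: W4→W6→W7→W9 = 6+4+7+1 = 18, so the finish is 18 days.
The longest chain containing W10 totals 11 days.
Slack of W10 = 17 − 10 = 7 days.

7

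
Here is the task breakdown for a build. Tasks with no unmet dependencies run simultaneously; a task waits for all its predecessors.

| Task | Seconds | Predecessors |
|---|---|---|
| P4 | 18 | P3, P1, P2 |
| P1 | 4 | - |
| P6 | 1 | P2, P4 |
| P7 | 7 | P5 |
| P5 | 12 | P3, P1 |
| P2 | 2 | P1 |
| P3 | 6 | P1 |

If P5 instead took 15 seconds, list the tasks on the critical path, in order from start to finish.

Critical path before the change: P1→P3→P5→P7 = 4+6+12+7 = 29 giving 29 seconds.
Since P5 is critical, the +3 change carries straight to that chain (now 32 seconds).
That remains the longest chain; total 32 seconds.

P1, P3, P5, P7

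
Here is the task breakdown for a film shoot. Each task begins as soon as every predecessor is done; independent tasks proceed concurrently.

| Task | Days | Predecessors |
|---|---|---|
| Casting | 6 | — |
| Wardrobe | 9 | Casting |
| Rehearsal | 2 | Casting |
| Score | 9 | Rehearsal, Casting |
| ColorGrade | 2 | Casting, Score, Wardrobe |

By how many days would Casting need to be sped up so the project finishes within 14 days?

5

Current finish: 19 days; target: 14.
Casting is on every critical path, so each day cut from Casting cuts the finish by one (this holds down to a finish of 14).
Need 19 − 14 = 5 days off Casting → Casting becomes 1 day, finish becomes 14.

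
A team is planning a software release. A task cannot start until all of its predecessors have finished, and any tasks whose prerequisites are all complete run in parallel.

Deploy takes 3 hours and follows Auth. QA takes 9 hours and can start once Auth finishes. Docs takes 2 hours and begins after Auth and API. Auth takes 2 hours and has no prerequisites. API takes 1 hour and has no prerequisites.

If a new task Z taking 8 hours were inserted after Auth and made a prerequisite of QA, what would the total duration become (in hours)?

Originally the job takes 11 hours.
With Z inserted, QA now waits for max(Auth, Z).
New critical path: Auth→Z→QA = 2+8+9 = 19 ⇒ 19 hours.

19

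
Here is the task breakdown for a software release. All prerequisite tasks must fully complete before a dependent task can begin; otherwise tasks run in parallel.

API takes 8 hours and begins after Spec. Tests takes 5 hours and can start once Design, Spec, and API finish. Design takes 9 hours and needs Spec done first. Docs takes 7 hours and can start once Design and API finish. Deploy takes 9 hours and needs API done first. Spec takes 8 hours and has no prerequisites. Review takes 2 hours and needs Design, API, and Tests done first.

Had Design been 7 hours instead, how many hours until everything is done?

Baseline: Spec→API→Deploy = 8+8+9 = 25 → 25 hours.
Design has 1 hour of float (longest path through it is 24).
That remains the longest chain; total 25 hours.

25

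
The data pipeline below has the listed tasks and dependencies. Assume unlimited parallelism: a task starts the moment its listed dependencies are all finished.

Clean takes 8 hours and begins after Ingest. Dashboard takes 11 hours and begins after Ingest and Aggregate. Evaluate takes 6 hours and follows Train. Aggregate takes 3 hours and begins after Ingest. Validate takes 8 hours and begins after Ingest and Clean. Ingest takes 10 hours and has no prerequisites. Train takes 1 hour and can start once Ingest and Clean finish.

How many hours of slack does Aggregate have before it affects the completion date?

2

Critical path: Ingest→Clean→Validate = 10+8+8 = 26, so the finish is 26 hours.
Longest path through Aggregate: 24 hours (earliest finish 13, latest finish 15).
Float = 26 − 24 = 2.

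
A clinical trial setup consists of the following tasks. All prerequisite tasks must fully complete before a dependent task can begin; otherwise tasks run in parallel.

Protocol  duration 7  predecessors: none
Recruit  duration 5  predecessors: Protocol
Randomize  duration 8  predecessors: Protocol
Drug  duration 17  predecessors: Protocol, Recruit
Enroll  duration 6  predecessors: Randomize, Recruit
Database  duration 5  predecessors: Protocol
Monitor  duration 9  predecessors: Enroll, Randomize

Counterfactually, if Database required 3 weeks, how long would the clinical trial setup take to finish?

30

As given, the longest chain is Protocol→Randomize→Enroll→Monitor = 7+8+6+9 = 30, so the finish is 30 weeks.
Database has 18 weeks of float (longest path through it is 12).
No other chain overtakes it, so the finish is 30 weeks.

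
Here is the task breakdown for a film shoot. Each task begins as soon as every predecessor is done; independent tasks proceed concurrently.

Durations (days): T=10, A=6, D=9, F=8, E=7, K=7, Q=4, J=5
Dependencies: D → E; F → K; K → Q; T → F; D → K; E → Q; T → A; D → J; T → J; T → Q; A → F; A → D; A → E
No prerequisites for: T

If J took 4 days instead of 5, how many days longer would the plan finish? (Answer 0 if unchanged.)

Baseline: T→A→D→E→Q = 10+6+9+7+4 = 36 → 36 days.
J has 6 days of float (longest path through it is 30).
The critical path is still T→A→D→E→Q; finish is now 36 days.
Change in finish: 36 − 36 = +0 days.

0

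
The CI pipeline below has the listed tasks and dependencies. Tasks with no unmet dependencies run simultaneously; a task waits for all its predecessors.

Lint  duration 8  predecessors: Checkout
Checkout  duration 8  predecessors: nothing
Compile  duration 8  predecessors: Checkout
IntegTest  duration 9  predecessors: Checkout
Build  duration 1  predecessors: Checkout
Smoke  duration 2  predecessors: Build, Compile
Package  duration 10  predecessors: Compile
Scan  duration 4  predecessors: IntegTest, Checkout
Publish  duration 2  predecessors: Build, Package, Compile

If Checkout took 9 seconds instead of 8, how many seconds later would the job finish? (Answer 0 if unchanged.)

Actual critical path: Checkout→Compile→Package→Publish = 8+8+10+2 = 28 ⇒ 28 seconds.
Checkout is on the critical path; changing it to 9 makes that path 29 seconds.
The critical path is still Checkout→Compile→Package→Publish; finish is now 29 seconds.
Change in finish: 29 − 28 = +1 seconds.

1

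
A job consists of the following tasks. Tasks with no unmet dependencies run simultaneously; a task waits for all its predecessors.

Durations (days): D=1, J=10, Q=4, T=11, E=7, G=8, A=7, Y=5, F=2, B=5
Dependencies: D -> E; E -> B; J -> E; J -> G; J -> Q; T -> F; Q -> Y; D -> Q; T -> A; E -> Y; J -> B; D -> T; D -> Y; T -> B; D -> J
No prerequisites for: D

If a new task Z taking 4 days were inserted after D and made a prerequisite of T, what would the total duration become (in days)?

23

Originally the project takes 23 days.
With Z inserted, T now waits for max(D, Z).
New critical path: D→Z→T→A = 1+4+11+7 = 23 ⇒ 23 days.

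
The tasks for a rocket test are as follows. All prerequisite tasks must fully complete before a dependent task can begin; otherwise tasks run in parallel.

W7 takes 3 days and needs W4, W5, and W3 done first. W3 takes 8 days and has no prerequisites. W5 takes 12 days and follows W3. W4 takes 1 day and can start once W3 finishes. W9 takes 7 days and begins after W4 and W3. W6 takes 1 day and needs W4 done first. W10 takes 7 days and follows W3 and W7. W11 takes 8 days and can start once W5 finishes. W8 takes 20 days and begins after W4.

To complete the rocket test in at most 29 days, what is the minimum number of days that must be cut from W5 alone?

1

Current finish: 30 days; target: 29.
W5 is on every critical path, so each day cut from W5 cuts the finish by one (this holds down to a finish of 29).
Need 30 − 29 = 1 day off W5 → W5 becomes 11 days, finish becomes 29.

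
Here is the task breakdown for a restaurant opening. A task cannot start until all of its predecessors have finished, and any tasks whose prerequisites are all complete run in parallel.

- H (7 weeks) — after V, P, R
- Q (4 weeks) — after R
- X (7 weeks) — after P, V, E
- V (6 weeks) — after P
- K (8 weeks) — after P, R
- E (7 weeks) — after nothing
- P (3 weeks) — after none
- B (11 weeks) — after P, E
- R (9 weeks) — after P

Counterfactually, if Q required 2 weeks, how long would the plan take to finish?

20

The binding path is P→R→K = 3+9+8 = 20; finish at 20 weeks.
Q has 4 weeks of float (longest path through it is 16).
No other chain overtakes it, so the finish is 20 weeks.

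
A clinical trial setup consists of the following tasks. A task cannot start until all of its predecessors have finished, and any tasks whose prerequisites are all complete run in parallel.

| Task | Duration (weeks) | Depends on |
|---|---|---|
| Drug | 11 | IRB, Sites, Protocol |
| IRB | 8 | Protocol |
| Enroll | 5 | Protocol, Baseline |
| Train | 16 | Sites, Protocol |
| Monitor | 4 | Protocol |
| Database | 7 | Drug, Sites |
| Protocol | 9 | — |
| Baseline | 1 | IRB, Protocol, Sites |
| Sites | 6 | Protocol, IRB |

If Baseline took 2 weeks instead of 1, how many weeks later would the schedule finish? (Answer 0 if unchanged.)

The binding path is Protocol→IRB→Sites→Drug→Database = 9+8+6+11+7 = 41; finish at 41 weeks.
The longest path through Baseline is only 29 weeks, so Baseline has float 12.
No other chain overtakes it, so the finish is 41 weeks.
Change in finish: 41 − 41 = +0 weeks.

0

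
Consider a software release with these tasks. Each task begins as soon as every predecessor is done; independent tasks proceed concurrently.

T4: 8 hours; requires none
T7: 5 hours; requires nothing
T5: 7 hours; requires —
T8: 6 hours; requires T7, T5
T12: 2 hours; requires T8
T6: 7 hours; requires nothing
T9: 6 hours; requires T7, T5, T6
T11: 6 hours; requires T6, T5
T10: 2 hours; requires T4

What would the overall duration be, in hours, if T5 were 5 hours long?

13

The binding path is T5→T8→T12 = 7+6+2 = 15; finish at 15 hours.
T5 is on the critical path; changing it to 5 makes that path 13 hours.
The critical path is still T5→T8→T12; finish is now 13 hours.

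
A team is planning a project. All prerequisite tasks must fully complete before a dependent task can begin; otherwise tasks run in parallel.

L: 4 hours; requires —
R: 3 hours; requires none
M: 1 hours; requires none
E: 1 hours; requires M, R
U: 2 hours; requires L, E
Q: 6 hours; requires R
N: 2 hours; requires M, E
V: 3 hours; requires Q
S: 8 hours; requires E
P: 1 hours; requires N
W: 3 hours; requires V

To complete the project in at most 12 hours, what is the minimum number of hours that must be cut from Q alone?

Current finish: 15 hours; target: 12.
Q is on every critical path, so each hour cut from Q cuts the finish by one (this holds down to a finish of 12).
Need 15 − 12 = 3 hours off Q → Q becomes 3 hours, finish becomes 12.

3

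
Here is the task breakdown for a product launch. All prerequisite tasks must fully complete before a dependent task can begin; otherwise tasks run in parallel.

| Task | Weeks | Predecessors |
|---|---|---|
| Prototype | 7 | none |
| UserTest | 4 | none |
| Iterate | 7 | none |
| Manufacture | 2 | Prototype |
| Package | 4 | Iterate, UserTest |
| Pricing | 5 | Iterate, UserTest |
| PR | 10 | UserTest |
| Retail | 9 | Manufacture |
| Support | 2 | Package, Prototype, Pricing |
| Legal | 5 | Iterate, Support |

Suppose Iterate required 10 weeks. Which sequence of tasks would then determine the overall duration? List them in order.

Iterate, Pricing, Support, Legal

The binding path is Iterate→Pricing→Support→Legal = 7+5+2+5 = 19; finish at 19 weeks.
Iterate is on the critical path; changing it to 10 makes that path 22 weeks.
That remains the longest chain; total 22 weeks.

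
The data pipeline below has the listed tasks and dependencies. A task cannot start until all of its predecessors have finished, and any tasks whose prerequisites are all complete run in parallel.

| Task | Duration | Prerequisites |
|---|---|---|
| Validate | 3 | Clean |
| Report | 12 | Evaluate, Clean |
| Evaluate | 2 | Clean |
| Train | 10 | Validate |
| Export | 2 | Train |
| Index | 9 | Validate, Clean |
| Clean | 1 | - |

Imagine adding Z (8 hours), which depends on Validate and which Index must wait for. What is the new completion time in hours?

Originally the job takes 16 hours.
With Z inserted, Index now waits for max(Validate, Clean, Z).
New critical path: Clean→Validate→Z→Index = 1+3+8+9 = 21 ⇒ 21 hours.

21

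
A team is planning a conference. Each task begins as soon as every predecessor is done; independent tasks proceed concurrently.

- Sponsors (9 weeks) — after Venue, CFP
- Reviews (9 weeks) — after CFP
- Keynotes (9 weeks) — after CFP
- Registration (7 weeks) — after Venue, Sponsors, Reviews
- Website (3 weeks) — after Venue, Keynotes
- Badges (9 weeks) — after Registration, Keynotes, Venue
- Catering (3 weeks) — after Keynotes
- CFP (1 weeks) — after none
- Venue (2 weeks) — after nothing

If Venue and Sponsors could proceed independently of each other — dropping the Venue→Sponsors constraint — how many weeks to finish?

26

Before: longest chain Venue→Sponsors→Registration→Badges = 2+9+7+9 = 27, finish 27.
Without Venue→Sponsors, Sponsors's earliest start moves from 2 to 1.
The longest chain is now CFP→Reviews→Registration→Badges = 1+9+7+9 = 26, so the project takes 26 weeks.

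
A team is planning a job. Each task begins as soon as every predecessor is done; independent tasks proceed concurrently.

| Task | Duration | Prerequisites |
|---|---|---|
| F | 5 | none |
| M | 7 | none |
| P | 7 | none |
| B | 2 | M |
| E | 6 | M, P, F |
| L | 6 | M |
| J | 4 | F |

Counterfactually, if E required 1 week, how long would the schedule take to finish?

13

Critical path before the change: M→E = 7+6 = 13 giving 13 weeks.
Since E is critical, the -5 change carries straight to that chain (now 8 weeks).
The binding chain switches to M→L = 7+6 = 13; finish 13 weeks.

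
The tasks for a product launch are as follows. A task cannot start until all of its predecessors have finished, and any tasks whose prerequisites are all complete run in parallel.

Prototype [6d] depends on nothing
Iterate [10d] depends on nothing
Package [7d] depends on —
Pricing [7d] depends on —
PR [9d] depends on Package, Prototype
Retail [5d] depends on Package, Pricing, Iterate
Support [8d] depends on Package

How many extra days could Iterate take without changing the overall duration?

1

Critical path: Package→PR = 7+9 = 16, so the finish is 16 days.
Iterate finishes as early as 10 and must finish by 11.
Float = 16 − 15 = 1.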